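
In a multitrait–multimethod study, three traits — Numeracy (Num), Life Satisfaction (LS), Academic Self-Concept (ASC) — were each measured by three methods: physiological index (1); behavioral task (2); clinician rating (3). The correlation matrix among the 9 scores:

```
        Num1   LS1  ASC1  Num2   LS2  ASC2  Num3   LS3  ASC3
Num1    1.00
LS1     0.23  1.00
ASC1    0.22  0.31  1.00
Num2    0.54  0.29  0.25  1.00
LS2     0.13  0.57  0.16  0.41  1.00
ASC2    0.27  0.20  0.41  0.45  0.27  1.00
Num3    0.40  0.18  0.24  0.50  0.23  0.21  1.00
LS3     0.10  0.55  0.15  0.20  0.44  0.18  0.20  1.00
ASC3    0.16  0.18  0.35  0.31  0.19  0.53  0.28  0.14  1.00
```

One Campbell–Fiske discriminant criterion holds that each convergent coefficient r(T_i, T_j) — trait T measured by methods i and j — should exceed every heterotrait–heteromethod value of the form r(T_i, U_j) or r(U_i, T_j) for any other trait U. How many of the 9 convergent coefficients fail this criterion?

Convergent coefficients and their comparison sets:
Num (methods 1·2): 0.54 vs {0.13, 0.29, 0.27, 0.25} → pass.
Num (methods 1·3): 0.40 vs {0.10, 0.18, 0.16, 0.24} → pass.
Num (methods 2·3): 0.50 vs {0.20, 0.23, 0.31, 0.21} → pass.
LS (methods 1·2): 0.57 vs {0.29, 0.13, 0.20, 0.16} → pass.
LS (methods 1·3): 0.55 vs {0.18, 0.10, 0.18, 0.15} → pass.
LS (methods 2·3): 0.44 vs {0.23, 0.20, 0.19, 0.18} → pass.
ASC (methods 1·2): 0.41 vs {0.25, 0.27, 0.16, 0.20} → pass.
ASC (methods 1·3): 0.35 vs {0.24, 0.16, 0.15, 0.18} → pass.
ASC (methods 2·3): 0.53 vs {0.21, 0.31, 0.18, 0.19} → pass.
0 of 9 fail.

0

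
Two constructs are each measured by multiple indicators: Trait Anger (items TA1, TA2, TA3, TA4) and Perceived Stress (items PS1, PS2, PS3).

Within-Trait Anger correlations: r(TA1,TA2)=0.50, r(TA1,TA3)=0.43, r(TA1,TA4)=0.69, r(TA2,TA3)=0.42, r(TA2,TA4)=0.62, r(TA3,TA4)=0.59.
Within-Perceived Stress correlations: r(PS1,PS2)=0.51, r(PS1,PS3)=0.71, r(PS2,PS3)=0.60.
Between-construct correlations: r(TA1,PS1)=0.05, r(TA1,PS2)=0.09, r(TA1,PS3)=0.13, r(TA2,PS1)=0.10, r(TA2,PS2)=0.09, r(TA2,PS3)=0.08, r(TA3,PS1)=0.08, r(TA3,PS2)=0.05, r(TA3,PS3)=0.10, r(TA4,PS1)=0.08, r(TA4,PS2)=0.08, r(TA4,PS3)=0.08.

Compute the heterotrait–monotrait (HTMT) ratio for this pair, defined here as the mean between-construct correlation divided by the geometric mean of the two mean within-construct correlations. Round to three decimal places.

Between-construct mean = 1.01/12 = 0.0842.
Mean within-TA = 3.25/6 = 0.5417; mean within-PS = 1.82/3 = 0.6067.
Geometric mean = √(0.5417 × 0.6067) = 0.5733.
HTMT = 0.0842 / 0.5733 = 0.147.

0.147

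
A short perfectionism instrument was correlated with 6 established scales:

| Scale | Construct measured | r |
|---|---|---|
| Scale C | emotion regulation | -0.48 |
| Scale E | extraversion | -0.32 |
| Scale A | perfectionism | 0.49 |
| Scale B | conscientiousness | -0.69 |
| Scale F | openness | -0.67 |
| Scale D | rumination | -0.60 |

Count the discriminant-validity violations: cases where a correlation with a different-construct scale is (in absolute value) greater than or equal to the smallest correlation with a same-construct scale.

Convergent (same construct = perfectionism): Scale A.
Smallest convergent = 0.49. Discriminant |r|: 0.48, 0.32, 0.69, 0.67, 0.60; count ≥ 0.49 → 3.

3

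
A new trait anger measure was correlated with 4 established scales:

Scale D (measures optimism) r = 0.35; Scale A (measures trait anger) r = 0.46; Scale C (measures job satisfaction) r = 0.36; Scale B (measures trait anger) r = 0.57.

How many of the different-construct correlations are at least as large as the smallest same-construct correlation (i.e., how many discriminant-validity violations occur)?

0

Convergent (same construct = trait anger): Scale A, Scale B.
Smallest convergent = 0.46. Discriminant values: 0.35, 0.36; count ≥ 0.46 → 0.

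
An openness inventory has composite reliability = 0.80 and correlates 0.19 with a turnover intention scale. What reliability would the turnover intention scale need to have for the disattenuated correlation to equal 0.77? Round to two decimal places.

r_true = r_obs / √(r_xx · r_yy) ⇒ 0.77 = 0.19 / √(0.80 · r_yy).
√(0.80 · r_yy) = 0.19 / 0.77 = 0.2468; 0.80 · r_yy = 0.0609; r_yy = 0.0609 / 0.80 ≈ 0.08.

0.08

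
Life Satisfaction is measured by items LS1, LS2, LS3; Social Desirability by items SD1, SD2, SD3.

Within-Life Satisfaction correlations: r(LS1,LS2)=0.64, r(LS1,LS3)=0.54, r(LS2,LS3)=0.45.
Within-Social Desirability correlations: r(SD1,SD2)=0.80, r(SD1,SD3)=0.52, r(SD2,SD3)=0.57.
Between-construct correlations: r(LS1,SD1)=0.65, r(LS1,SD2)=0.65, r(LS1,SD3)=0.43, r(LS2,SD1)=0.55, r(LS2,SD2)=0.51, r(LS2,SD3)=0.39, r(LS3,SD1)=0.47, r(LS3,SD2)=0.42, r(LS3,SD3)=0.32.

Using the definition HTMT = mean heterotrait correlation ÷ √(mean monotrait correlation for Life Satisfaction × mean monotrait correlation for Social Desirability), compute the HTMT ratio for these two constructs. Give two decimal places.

Mean heterotrait r = 4.39/9 = 0.4878.
Mean within-LS = 1.63/3 = 0.5433; mean within-SD = 1.89/3 = 0.6300.
Geometric mean = √(0.5433 × 0.6300) = 0.5850.
HTMT = 0.4878 / 0.5850 = 0.83.

0.83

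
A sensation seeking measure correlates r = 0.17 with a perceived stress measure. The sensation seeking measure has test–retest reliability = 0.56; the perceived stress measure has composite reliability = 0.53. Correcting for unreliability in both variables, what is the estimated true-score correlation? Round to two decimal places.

0.31

r_true = r_obs / √(r_xx · r_yy) = 0.17 / √(0.56 × 0.53) = 0.17 / √0.2968 = 0.17 / 0.5448 ≈ 0.31.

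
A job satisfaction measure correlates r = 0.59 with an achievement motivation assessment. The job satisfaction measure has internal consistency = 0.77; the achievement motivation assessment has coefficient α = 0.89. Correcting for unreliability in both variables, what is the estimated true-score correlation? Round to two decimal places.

0.71

r_true = r_obs / √(r_xx · r_yy) = 0.59 / √(0.77 × 0.89) = 0.59 / √0.6853 = 0.59 / 0.8278 ≈ 0.71.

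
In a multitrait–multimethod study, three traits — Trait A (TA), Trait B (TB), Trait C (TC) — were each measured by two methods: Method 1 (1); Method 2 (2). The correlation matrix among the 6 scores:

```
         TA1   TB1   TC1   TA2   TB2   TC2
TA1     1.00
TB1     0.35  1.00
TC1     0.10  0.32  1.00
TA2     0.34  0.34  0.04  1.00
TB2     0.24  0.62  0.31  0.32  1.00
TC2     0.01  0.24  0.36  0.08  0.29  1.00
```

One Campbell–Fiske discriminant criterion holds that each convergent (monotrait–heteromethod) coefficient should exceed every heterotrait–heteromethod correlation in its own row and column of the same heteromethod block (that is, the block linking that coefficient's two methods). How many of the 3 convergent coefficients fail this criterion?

1

Checking each validity diagonal entry against its comparison values:
TA (methods 1·2): 0.34 vs {0.24, 0.34, 0.01, 0.04} → fail.
TB (methods 1·2): 0.62 vs {0.34, 0.24, 0.24, 0.31} → pass.
TC (methods 1·2): 0.36 vs {0.04, 0.01, 0.31, 0.24} → pass.
1 of 3 fail.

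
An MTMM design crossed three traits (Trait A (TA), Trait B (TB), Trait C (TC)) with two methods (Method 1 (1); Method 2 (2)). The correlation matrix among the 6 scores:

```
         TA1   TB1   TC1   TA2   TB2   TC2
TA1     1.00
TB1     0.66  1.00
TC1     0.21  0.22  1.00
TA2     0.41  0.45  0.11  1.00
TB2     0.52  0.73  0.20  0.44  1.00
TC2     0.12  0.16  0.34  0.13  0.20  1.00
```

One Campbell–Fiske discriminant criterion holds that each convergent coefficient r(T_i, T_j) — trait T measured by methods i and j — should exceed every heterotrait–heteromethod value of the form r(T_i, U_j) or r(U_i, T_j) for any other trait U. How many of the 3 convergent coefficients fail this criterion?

Convergent coefficients and their comparison sets:
TA (methods 1·2): 0.41 vs {0.52, 0.45, 0.12, 0.11} → fail.
TB (methods 1·2): 0.73 vs {0.45, 0.52, 0.16, 0.20} → pass.
TC (methods 1·2): 0.34 vs {0.11, 0.12, 0.20, 0.16} → pass.
1 of 3 fail.

1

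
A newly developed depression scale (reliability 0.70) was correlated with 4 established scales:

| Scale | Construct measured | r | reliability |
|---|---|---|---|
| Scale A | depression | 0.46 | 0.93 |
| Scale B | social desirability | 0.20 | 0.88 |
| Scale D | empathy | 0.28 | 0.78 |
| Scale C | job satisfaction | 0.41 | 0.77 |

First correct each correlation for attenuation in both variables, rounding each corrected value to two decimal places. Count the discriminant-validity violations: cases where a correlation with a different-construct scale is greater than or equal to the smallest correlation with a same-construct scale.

0

Disattenuated r (r / √(r_scale · r_new)):
  Scale A (conv): 0.46 / √(0.93·0.70) = 0.57
  Scale B (disc): 0.20 / √(0.88·0.70) = 0.25
  Scale D (disc): 0.28 / √(0.78·0.70) = 0.38
  Scale C (disc): 0.41 / √(0.77·0.70) = 0.56
Smallest convergent = 0.57. Discriminant values: 0.25, 0.38, 0.56; count ≥ 0.57 → 0.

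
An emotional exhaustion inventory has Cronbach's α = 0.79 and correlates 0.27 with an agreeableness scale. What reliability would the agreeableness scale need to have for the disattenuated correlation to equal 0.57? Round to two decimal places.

0.28

r_true = r_obs / √(r_xx · r_yy) ⇒ 0.57 = 0.27 / √(0.79 · r_yy).
√(0.79 · r_yy) = 0.27 / 0.57 = 0.4737; 0.79 · r_yy = 0.2244; r_yy = 0.2244 / 0.79 ≈ 0.28.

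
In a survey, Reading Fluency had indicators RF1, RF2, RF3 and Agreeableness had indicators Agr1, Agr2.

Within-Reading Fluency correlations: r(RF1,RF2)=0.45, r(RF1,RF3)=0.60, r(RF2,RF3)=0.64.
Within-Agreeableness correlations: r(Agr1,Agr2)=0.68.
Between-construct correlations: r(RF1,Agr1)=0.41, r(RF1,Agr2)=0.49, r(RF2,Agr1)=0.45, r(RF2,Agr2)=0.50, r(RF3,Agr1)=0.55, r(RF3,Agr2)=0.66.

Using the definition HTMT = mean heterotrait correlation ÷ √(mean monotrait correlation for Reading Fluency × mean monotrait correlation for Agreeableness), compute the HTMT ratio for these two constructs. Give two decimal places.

0.82

Mean heterotrait r = 3.06/6 = 0.5100.
Mean within-RF = 1.69/3 = 0.5633; mean within-Agr = 0.68/1 = 0.6800.
Geometric mean = √(0.5633 × 0.6800) = 0.6189.
HTMT = 0.5100 / 0.6189 = 0.82.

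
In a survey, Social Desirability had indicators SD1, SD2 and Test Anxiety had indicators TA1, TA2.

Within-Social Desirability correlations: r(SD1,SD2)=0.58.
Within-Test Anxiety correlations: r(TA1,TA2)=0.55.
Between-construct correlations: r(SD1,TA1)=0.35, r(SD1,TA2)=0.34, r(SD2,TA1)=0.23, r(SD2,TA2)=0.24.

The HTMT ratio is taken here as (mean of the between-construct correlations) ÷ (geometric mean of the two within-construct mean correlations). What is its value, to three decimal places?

0.513

Mean between = 1.16/4 = 0.2900.
Mean within-SD = 0.58/1 = 0.5800; mean within-TA = 0.55/1 = 0.5500.
Geometric mean = √(0.5800 × 0.5500) = 0.5648.
HTMT = 0.2900 / 0.5648 = 0.513.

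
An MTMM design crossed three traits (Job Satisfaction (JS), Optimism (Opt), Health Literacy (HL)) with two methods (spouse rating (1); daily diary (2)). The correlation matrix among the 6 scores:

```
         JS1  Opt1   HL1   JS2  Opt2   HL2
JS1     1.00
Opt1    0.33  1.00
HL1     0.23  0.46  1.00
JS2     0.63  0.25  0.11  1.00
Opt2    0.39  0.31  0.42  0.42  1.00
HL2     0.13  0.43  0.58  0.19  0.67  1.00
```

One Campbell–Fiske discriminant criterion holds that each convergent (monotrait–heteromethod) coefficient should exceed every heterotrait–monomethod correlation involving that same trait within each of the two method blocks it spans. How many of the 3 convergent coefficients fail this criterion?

Each convergent coefficient versus the relevant comparison correlations:
JS (methods 1·2): 0.63 vs {0.33, 0.42, 0.23, 0.19} → pass.
Opt (methods 1·2): 0.31 vs {0.33, 0.42, 0.46, 0.67} → fail.
HL (methods 1·2): 0.58 vs {0.23, 0.19, 0.46, 0.67} → fail.
2 of 3 fail.

2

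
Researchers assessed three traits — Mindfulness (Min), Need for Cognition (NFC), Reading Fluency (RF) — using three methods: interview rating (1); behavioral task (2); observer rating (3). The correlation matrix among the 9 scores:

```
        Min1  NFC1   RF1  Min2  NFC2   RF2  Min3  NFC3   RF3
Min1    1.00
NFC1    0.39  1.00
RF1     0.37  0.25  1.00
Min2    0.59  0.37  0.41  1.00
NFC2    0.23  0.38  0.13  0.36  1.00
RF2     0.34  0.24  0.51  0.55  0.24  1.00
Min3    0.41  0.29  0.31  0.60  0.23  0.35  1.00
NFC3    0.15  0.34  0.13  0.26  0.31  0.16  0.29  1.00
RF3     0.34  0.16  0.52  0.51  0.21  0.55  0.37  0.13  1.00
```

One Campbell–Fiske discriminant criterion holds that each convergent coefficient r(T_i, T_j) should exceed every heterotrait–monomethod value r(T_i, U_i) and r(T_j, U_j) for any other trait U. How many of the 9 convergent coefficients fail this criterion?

Each convergent coefficient versus the relevant comparison correlations:
Min (methods 1·2): 0.59 vs {0.39, 0.36, 0.37, 0.55} → pass.
Min (methods 1·3): 0.41 vs {0.39, 0.29, 0.37, 0.37} → pass.
Min (methods 2·3): 0.60 vs {0.36, 0.29, 0.55, 0.37} → pass.
NFC (methods 1·2): 0.38 vs {0.39, 0.36, 0.25, 0.24} → fail.
NFC (methods 1·3): 0.34 vs {0.39, 0.29, 0.25, 0.13} → fail.
NFC (methods 2·3): 0.31 vs {0.36, 0.29, 0.24, 0.13} → fail.
RF (methods 1·2): 0.51 vs {0.37, 0.55, 0.25, 0.24} → fail.
RF (methods 1·3): 0.52 vs {0.37, 0.37, 0.25, 0.13} → pass.
RF (methods 2·3): 0.55 vs {0.55, 0.37, 0.24, 0.13} → fail.
5 of 9 fail.

5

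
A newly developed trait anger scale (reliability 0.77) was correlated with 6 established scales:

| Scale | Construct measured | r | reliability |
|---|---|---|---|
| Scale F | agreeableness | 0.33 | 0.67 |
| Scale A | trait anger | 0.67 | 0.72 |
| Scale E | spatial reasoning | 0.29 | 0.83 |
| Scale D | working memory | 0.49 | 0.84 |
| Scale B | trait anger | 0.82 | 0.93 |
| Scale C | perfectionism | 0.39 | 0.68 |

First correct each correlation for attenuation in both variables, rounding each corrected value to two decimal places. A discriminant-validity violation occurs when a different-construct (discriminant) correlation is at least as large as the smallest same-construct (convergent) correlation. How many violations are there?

0

Disattenuated r (r / √(r_scale · r_new)):
  Scale F (disc): 0.33 / √(0.67·0.77) = 0.46
  Scale A (conv): 0.67 / √(0.72·0.77) = 0.90
  Scale E (disc): 0.29 / √(0.83·0.77) = 0.36
  Scale D (disc): 0.49 / √(0.84·0.77) = 0.61
  Scale B (conv): 0.82 / √(0.93·0.77) = 0.97
  Scale C (disc): 0.39 / √(0.68·0.77) = 0.54
Smallest convergent = 0.90. Discriminant values: 0.46, 0.36, 0.61, 0.54; count ≥ 0.90 → 0.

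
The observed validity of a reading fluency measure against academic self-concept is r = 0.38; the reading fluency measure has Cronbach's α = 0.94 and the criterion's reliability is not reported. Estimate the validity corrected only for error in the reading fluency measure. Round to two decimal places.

Single correction: r_c = r_obs / √r_xx = 0.38 / √0.94 = 0.38 / 0.9695 ≈ 0.39.

0.39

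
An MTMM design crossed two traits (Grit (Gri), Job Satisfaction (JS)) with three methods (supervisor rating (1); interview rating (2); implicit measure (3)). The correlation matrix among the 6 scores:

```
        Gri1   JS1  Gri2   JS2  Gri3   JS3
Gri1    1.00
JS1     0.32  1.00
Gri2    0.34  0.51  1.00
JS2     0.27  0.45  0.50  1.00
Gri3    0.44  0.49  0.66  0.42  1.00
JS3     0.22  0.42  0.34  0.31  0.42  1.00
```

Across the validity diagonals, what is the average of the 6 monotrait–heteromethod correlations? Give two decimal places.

Convergent values: 0.34, 0.44, 0.66, 0.45, 0.42, 0.31; mean = 2.62/6 = 0.44.

0.44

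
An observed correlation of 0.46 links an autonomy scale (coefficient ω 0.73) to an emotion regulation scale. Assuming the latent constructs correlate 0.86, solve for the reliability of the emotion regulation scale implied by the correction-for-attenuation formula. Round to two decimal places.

0.39

r_true = r_obs / √(r_xx · r_yy) ⇒ 0.86 = 0.46 / √(0.73 · r_yy).
√(0.73 · r_yy) = 0.46 / 0.86 = 0.5349; 0.73 · r_yy = 0.2861; r_yy = 0.2861 / 0.73 ≈ 0.39.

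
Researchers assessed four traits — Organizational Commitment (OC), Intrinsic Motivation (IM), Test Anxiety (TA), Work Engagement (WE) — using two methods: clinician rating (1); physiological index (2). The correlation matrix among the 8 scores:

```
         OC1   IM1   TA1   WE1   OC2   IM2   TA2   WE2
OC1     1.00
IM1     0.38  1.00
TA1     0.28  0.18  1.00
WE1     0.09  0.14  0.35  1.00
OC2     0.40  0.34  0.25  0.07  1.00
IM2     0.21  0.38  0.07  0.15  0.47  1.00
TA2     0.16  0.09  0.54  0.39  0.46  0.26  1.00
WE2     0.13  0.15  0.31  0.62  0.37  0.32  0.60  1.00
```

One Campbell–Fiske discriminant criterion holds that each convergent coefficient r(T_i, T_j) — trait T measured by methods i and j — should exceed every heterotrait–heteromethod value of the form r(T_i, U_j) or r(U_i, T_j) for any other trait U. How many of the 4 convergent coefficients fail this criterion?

Convergent coefficients and their comparison sets:
OC (methods 1·2): 0.40 vs {0.21, 0.34, 0.16, 0.25, 0.13, 0.07} → pass.
IM (methods 1·2): 0.38 vs {0.34, 0.21, 0.09, 0.07, 0.15, 0.15} → pass.
TA (methods 1·2): 0.54 vs {0.25, 0.16, 0.07, 0.09, 0.31, 0.39} → pass.
WE (methods 1·2): 0.62 vs {0.07, 0.13, 0.15, 0.15, 0.39, 0.31} → pass.
0 of 4 fail.

0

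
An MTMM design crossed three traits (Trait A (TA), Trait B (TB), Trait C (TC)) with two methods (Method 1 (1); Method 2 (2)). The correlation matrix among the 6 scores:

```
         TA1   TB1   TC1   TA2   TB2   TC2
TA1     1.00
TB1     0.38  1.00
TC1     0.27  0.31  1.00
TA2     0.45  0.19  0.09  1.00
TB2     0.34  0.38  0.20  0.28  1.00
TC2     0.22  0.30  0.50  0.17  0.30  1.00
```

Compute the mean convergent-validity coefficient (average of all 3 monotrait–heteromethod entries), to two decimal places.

0.44

Convergent values: 0.45, 0.38, 0.50; mean = 1.33/3 = 0.44.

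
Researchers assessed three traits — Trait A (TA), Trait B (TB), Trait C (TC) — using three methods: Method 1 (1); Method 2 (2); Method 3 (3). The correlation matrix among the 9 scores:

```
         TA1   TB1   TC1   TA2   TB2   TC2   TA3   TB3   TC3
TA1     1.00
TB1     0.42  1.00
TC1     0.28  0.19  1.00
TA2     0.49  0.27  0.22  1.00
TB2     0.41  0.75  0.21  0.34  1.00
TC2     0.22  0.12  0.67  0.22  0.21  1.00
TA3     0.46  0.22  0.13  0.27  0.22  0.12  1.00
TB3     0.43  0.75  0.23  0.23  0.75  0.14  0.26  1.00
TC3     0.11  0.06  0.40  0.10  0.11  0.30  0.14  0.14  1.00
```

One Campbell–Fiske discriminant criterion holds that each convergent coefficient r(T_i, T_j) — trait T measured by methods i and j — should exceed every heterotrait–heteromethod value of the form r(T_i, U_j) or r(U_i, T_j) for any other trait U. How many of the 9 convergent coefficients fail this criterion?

0

Checking each validity diagonal entry against its comparison values:
TA (methods 1·2): 0.49 vs {0.41, 0.27, 0.22, 0.22} → pass.
TA (methods 1·3): 0.46 vs {0.43, 0.22, 0.11, 0.13} → pass.
TA (methods 2·3): 0.27 vs {0.23, 0.22, 0.10, 0.12} → pass.
TB (methods 1·2): 0.75 vs {0.27, 0.41, 0.12, 0.21} → pass.
TB (methods 1·3): 0.75 vs {0.22, 0.43, 0.06, 0.23} → pass.
TB (methods 2·3): 0.75 vs {0.22, 0.23, 0.11, 0.14} → pass.
TC (methods 1·2): 0.67 vs {0.22, 0.22, 0.21, 0.12} → pass.
TC (methods 1·3): 0.40 vs {0.13, 0.11, 0.23, 0.06} → pass.
TC (methods 2·3): 0.30 vs {0.12, 0.10, 0.14, 0.11} → pass.
0 of 9 fail.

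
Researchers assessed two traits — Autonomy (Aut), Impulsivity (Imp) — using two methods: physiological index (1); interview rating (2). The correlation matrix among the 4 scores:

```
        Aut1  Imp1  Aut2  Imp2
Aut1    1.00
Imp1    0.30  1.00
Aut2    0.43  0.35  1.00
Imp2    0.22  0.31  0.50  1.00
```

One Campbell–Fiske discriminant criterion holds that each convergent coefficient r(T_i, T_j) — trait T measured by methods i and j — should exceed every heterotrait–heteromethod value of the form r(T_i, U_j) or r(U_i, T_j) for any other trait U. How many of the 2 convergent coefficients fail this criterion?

1

Each convergent coefficient versus the relevant comparison correlations:
Aut (methods 1·2): 0.43 vs {0.22, 0.35} → pass.
Imp (methods 1·2): 0.31 vs {0.35, 0.22} → fail.
1 of 2 fail.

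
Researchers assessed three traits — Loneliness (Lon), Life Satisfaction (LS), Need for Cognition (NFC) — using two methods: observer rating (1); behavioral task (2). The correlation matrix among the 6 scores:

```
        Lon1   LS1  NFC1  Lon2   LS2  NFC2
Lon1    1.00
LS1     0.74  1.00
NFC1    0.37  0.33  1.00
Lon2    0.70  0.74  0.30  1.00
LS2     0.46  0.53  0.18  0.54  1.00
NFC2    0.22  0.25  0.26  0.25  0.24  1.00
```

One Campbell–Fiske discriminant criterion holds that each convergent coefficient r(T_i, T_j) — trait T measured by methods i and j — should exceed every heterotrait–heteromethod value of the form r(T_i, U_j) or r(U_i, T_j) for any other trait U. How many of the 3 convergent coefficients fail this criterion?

Checking each validity diagonal entry against its comparison values:
Lon (methods 1·2): 0.70 vs {0.46, 0.74, 0.22, 0.30} → fail.
LS (methods 1·2): 0.53 vs {0.74, 0.46, 0.25, 0.18} → fail.
NFC (methods 1·2): 0.26 vs {0.30, 0.22, 0.18, 0.25} → fail.
3 of 3 fail.

3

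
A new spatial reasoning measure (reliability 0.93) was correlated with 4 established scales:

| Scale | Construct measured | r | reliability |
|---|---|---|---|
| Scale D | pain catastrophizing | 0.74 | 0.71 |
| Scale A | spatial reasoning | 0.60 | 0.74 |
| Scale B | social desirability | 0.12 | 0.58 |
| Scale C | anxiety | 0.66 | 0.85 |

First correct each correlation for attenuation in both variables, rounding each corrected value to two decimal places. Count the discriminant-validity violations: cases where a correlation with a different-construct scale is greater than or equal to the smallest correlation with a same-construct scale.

Disattenuated r (r / √(r_scale · r_new)):
  Scale D (disc): 0.74 / √(0.71·0.93) = 0.91
  Scale A (conv): 0.60 / √(0.74·0.93) = 0.72
  Scale B (disc): 0.12 / √(0.58·0.93) = 0.16
  Scale C (disc): 0.66 / √(0.85·0.93) = 0.74
Smallest convergent = 0.72. Discriminant values: 0.91, 0.16, 0.74; count ≥ 0.72 → 2.

2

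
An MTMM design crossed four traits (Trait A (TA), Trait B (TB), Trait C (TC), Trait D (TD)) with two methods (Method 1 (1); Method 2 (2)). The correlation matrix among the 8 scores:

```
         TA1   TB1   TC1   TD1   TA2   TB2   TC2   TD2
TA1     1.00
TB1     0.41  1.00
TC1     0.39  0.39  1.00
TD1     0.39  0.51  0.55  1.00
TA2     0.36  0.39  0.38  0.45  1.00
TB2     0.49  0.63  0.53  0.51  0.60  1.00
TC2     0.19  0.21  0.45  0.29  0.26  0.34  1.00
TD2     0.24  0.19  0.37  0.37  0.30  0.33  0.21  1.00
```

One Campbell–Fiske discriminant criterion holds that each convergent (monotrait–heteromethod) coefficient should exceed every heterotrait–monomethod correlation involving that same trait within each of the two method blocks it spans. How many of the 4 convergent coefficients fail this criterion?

3

Checking each validity diagonal entry against its comparison values:
TA (methods 1·2): 0.36 vs {0.41, 0.60, 0.39, 0.26, 0.39, 0.30} → fail.
TB (methods 1·2): 0.63 vs {0.41, 0.60, 0.39, 0.34, 0.51, 0.33} → pass.
TC (methods 1·2): 0.45 vs {0.39, 0.26, 0.39, 0.34, 0.55, 0.21} → fail.
TD (methods 1·2): 0.37 vs {0.39, 0.30, 0.51, 0.33, 0.55, 0.21} → fail.
3 of 4 fail.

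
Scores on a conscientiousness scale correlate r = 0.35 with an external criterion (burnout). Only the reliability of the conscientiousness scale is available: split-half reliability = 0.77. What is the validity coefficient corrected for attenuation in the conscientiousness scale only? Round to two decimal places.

Single correction: r_c = r_obs / √r_xx = 0.35 / √0.77 = 0.35 / 0.8775 ≈ 0.40.

0.40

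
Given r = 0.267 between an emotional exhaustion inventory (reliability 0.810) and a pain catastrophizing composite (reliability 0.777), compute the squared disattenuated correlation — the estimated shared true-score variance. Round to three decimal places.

Disattenuated r = 0.267 / √(0.810 × 0.777) = 0.267 / 0.7933 = 0.3366.
Shared true-score variance = 0.3366² = 0.1133 ≈ 0.113.

0.113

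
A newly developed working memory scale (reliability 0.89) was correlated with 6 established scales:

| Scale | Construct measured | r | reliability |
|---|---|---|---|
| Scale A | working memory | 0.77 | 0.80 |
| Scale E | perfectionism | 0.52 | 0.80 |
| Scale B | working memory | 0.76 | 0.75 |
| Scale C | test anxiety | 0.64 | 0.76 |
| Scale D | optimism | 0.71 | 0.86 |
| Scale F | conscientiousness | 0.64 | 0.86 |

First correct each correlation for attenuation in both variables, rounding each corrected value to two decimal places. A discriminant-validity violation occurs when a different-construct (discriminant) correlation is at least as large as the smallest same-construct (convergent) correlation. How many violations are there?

Disattenuated r (r / √(r_scale · r_new)):
  Scale A (conv): 0.77 / √(0.80·0.89) = 0.91
  Scale E (disc): 0.52 / √(0.80·0.89) = 0.62
  Scale B (conv): 0.76 / √(0.75·0.89) = 0.93
  Scale C (disc): 0.64 / √(0.76·0.89) = 0.78
  Scale D (disc): 0.71 / √(0.86·0.89) = 0.81
  Scale F (disc): 0.64 / √(0.86·0.89) = 0.73
Smallest convergent = 0.91. Discriminant values: 0.62, 0.78, 0.81, 0.73; count ≥ 0.91 → 0.

0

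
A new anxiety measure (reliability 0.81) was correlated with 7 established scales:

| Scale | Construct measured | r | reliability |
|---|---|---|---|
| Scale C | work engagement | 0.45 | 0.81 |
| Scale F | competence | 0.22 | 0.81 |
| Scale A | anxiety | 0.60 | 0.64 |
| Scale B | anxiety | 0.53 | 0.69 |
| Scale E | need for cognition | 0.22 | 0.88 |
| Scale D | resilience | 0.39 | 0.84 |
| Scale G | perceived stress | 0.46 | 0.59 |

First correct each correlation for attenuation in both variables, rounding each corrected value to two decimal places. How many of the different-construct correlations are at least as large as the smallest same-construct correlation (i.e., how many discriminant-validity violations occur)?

0

Disattenuated r (r / √(r_scale · r_new)):
  Scale C (disc): 0.45 / √(0.81·0.81) = 0.56
  Scale F (disc): 0.22 / √(0.81·0.81) = 0.27
  Scale A (conv): 0.60 / √(0.64·0.81) = 0.83
  Scale B (conv): 0.53 / √(0.69·0.81) = 0.71
  Scale E (disc): 0.22 / √(0.88·0.81) = 0.26
  Scale D (disc): 0.39 / √(0.84·0.81) = 0.47
  Scale G (disc): 0.46 / √(0.59·0.81) = 0.67
Smallest convergent = 0.71. Discriminant values: 0.56, 0.27, 0.26, 0.47, 0.67; count ≥ 0.71 → 0.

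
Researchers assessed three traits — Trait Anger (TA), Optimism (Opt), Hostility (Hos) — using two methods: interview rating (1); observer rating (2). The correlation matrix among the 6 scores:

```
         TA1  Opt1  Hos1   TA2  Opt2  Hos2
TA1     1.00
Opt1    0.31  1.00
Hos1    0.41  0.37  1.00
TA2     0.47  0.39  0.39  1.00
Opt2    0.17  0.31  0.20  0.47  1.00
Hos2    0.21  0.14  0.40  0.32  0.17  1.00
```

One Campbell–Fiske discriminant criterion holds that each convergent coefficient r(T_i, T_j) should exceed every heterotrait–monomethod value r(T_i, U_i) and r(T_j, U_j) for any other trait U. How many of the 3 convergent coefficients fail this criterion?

3

Convergent coefficients and their comparison sets:
TA (methods 1·2): 0.47 vs {0.31, 0.47, 0.41, 0.32} → fail.
Opt (methods 1·2): 0.31 vs {0.31, 0.47, 0.37, 0.17} → fail.
Hos (methods 1·2): 0.40 vs {0.41, 0.32, 0.37, 0.17} → fail.
3 of 3 fail.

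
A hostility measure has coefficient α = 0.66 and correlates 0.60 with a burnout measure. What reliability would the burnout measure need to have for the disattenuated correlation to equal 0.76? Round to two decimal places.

0.94

r_true = r_obs / √(r_xx · r_yy) ⇒ 0.76 = 0.60 / √(0.66 · r_yy).
√(0.66 · r_yy) = 0.60 / 0.76 = 0.7895; 0.66 · r_yy = 0.6233; r_yy = 0.6233 / 0.66 ≈ 0.94.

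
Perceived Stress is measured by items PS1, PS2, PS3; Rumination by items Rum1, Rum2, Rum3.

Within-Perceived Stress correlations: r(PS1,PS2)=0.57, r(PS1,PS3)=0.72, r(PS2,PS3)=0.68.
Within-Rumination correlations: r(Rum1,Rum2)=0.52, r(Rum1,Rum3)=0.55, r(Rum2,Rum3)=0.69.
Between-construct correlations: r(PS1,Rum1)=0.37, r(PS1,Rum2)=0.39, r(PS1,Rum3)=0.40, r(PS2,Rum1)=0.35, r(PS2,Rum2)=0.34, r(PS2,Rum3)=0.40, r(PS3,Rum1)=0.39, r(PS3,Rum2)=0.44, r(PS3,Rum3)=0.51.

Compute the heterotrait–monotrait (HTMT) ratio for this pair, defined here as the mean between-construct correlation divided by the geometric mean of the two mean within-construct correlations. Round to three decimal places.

Mean between = 3.59/9 = 0.3989.
Mean within-PS = 1.97/3 = 0.6567; mean within-Rum = 1.76/3 = 0.5867.
Geometric mean = √(0.6567 × 0.5867) = 0.6207.
HTMT = 0.3989 / 0.6207 = 0.643.

0.643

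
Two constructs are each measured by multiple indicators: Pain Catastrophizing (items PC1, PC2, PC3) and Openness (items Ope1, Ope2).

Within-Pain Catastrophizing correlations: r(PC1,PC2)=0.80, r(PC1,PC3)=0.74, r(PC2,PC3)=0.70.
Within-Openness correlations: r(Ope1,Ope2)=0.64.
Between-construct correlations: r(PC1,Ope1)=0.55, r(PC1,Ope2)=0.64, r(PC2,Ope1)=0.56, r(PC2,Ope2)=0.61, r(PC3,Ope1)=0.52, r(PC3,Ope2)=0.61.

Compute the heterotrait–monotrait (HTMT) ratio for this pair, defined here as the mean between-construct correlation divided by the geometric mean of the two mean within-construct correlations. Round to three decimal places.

Mean heterotrait r = 3.49/6 = 0.5817.
Mean within-PC = 2.24/3 = 0.7467; mean within-Ope = 0.64/1 = 0.6400.
Geometric mean = √(0.7467 × 0.6400) = 0.6913.
HTMT = 0.5817 / 0.6913 = 0.841.

0.841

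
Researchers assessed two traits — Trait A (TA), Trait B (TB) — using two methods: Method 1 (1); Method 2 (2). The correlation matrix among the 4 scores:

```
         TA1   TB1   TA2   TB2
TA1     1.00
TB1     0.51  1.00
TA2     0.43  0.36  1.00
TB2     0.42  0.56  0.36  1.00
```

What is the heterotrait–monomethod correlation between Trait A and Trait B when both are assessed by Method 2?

Different traits, same method: r(TA2, TB2) = 0.36.

0.36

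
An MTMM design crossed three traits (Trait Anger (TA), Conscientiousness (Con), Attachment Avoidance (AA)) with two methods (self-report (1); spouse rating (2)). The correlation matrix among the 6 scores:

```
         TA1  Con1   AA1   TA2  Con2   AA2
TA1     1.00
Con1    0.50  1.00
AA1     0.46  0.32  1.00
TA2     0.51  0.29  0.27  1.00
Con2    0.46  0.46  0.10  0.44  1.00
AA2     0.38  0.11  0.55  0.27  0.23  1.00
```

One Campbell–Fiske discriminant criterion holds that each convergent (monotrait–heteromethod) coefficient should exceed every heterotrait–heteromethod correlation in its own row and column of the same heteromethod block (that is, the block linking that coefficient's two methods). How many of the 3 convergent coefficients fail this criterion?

Checking each validity diagonal entry against its comparison values:
TA (methods 1·2): 0.51 vs {0.46, 0.29, 0.38, 0.27} → pass.
Con (methods 1·2): 0.46 vs {0.29, 0.46, 0.11, 0.10} → fail.
AA (methods 1·2): 0.55 vs {0.27, 0.38, 0.10, 0.11} → pass.
1 of 3 fail.

1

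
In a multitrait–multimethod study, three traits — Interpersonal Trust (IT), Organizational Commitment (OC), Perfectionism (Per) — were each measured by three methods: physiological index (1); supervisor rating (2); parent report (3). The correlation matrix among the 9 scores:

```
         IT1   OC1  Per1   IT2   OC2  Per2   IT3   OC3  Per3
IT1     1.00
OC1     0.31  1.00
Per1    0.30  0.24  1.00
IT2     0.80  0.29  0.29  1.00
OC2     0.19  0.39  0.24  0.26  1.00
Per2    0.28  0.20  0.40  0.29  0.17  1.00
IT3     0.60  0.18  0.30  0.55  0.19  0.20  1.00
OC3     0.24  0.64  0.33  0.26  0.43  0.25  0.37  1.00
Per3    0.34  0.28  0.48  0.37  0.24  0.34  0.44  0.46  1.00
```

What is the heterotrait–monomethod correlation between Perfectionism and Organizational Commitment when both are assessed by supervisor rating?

Different traits, same method: r(Per2, OC2) = 0.17.

0.17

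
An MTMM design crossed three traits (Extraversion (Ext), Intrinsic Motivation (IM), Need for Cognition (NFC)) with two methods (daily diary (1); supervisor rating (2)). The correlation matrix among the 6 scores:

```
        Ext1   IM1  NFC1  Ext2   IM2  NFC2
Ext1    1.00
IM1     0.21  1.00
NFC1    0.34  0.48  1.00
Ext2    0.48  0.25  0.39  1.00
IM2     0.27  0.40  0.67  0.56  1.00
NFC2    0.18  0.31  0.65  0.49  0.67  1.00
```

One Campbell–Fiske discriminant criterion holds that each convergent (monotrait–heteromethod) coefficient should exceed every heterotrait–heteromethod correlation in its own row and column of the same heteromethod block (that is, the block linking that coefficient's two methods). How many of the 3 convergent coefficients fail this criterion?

Each convergent coefficient versus the relevant comparison correlations:
Ext (methods 1·2): 0.48 vs {0.27, 0.25, 0.18, 0.39} → pass.
IM (methods 1·2): 0.40 vs {0.25, 0.27, 0.31, 0.67} → fail.
NFC (methods 1·2): 0.65 vs {0.39, 0.18, 0.67, 0.31} → fail.
2 of 3 fail.

2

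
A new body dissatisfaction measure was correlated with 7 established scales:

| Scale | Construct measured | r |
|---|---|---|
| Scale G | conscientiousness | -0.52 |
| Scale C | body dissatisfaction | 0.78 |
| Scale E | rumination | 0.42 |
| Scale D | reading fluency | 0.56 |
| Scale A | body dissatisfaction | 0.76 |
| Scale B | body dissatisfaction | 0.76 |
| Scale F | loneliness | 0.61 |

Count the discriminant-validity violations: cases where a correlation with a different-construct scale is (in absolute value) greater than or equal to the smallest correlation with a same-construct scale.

0

Convergent (same construct = body dissatisfaction): Scale C, Scale A, Scale B.
Smallest convergent = 0.76. Discriminant |r|: 0.52, 0.42, 0.56, 0.61; count ≥ 0.76 → 0.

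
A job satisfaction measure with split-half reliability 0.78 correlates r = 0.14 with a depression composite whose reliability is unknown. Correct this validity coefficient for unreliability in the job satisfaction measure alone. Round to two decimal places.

0.16

Single correction: r_c = r_obs / √r_xx = 0.14 / √0.78 = 0.14 / 0.8832 ≈ 0.16.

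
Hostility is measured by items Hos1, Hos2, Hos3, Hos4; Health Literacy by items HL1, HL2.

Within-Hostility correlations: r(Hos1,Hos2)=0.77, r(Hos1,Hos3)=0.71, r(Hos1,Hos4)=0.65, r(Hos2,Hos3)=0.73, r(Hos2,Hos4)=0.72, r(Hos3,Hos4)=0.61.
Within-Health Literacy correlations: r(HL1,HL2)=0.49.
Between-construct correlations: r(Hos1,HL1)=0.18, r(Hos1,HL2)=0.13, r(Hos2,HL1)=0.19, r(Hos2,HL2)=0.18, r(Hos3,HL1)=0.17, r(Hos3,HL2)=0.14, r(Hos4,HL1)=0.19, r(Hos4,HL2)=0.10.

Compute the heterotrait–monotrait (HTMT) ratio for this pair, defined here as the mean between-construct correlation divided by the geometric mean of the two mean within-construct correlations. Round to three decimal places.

Between-construct mean = 1.28/8 = 0.1600.
Mean within-Hos = 4.19/6 = 0.6983; mean within-HL = 0.49/1 = 0.4900.
Geometric mean = √(0.6983 × 0.4900) = 0.5850.
HTMT = 0.1600 / 0.5850 = 0.274.

0.274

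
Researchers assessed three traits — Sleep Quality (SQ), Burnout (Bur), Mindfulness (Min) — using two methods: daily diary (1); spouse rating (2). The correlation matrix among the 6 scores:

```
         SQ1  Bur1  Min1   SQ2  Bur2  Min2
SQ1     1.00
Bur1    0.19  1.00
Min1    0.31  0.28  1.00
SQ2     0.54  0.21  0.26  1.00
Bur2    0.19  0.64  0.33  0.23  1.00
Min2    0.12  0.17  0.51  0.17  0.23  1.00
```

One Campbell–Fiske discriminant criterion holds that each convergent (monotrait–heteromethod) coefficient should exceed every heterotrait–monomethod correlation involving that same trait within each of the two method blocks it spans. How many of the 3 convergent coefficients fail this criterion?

0

Checking each validity diagonal entry against its comparison values:
SQ (methods 1·2): 0.54 vs {0.19, 0.23, 0.31, 0.17} → pass.
Bur (methods 1·2): 0.64 vs {0.19, 0.23, 0.28, 0.23} → pass.
Min (methods 1·2): 0.51 vs {0.31, 0.17, 0.28, 0.23} → pass.
0 of 3 fail.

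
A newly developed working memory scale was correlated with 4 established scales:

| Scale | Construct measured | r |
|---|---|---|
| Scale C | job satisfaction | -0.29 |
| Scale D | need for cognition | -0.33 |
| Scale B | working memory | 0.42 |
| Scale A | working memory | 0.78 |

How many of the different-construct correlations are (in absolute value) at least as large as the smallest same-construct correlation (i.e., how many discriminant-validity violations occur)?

0

Convergent (same construct = working memory): Scale B, Scale A.
Smallest convergent = 0.42. Discriminant |r|: 0.29, 0.33; count ≥ 0.42 → 0.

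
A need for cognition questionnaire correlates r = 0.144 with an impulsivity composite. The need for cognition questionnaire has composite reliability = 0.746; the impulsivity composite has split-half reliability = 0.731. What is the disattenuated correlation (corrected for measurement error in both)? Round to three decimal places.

r_true = r_obs / √(r_xx · r_yy) = 0.144 / √(0.746 × 0.731) = 0.144 / √0.545326 = 0.144 / 0.7385 ≈ 0.195.

0.195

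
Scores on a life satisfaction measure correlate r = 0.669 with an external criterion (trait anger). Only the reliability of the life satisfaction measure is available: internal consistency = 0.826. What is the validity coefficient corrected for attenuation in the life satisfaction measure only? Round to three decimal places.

0.736

Single correction: r_c = r_obs / √r_xx = 0.669 / √0.826 = 0.669 / 0.9088 ≈ 0.736.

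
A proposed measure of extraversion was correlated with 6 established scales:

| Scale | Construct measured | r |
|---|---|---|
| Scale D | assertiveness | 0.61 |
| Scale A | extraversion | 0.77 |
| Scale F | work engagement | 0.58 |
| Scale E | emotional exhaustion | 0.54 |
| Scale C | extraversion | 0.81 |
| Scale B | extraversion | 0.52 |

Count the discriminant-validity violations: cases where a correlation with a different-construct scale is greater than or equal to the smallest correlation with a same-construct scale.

3

Convergent (same construct = extraversion): Scale A, Scale C, Scale B.
Smallest convergent = 0.52. Discriminant values: 0.61, 0.58, 0.54; count ≥ 0.52 → 3.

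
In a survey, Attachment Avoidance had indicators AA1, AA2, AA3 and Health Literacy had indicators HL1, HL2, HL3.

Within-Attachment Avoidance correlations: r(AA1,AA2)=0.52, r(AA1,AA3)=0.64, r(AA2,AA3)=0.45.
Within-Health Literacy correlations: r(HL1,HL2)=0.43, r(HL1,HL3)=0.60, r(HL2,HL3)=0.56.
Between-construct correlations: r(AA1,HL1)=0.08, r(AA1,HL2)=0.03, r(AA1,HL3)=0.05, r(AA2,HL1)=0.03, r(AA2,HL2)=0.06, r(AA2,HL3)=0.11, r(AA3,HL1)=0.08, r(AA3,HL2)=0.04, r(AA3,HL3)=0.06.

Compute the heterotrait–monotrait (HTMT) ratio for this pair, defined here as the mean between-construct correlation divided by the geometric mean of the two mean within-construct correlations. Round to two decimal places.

Between-construct mean = 0.54/9 = 0.0600.
Mean within-AA = 1.61/3 = 0.5367; mean within-HL = 1.59/3 = 0.5300.
Geometric mean = √(0.5367 × 0.5300) = 0.5333.
HTMT = 0.0600 / 0.5333 = 0.11.

0.11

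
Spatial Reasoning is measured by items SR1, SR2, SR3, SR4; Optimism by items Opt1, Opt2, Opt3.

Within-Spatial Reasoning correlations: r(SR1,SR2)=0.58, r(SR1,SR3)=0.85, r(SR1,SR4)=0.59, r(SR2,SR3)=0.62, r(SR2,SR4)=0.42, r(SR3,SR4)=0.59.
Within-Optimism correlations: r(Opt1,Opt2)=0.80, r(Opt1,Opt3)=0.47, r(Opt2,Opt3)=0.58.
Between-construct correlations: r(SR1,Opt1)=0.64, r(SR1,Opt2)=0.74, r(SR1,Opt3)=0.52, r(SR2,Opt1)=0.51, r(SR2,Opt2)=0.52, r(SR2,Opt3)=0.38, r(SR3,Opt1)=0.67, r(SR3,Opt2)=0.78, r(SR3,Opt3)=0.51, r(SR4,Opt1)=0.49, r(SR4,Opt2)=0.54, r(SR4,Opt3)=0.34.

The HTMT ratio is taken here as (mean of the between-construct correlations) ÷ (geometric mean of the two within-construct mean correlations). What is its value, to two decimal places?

0.90

Between-construct mean = 6.64/12 = 0.5533.
Mean within-SR = 3.65/6 = 0.6083; mean within-Opt = 1.85/3 = 0.6167.
Geometric mean = √(0.6083 × 0.6167) = 0.6125.
HTMT = 0.5533 / 0.6125 = 0.90.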